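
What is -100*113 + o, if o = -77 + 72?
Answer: -11305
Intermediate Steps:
o = -5
-100*113 + o = -100*113 - 5 = -11300 - 5 = -11305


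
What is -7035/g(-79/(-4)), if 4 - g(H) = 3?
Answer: -7035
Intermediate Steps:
g(H) = 1 (g(H) = 4 - 1*3 = 4 - 3 = 1)
-7035/g(-79/(-4)) = -7035/1 = -7035*1 = -7035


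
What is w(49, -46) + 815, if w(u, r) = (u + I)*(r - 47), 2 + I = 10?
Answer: -4486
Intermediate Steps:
I = 8 (I = -2 + 10 = 8)
w(u, r) = (-47 + r)*(8 + u) (w(u, r) = (u + 8)*(r - 47) = (8 + u)*(-47 + r) = (-47 + r)*(8 + u))
w(49, -46) + 815 = (-376 - 47*49 + 8*(-46) - 46*49) + 815 = (-376 - 2303 - 368 - 2254) + 815 = -5301 + 815 = -4486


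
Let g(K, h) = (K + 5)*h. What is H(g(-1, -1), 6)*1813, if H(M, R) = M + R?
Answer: 3626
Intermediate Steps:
g(K, h) = h*(5 + K) (g(K, h) = (5 + K)*h = h*(5 + K))
H(g(-1, -1), 6)*1813 = (-(5 - 1) + 6)*1813 = (-1*4 + 6)*1813 = (-4 + 6)*1813 = 2*1813 = 3626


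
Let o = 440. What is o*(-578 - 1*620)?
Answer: -527120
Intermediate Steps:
o*(-578 - 1*620) = 440*(-578 - 1*620) = 440*(-578 - 620) = 440*(-1198) = -527120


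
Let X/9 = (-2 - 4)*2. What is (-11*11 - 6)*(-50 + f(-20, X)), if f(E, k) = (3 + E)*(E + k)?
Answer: -270002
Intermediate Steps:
X = -108 (X = 9*((-2 - 4)*2) = 9*(-6*2) = 9*(-12) = -108)
(-11*11 - 6)*(-50 + f(-20, X)) = (-11*11 - 6)*(-50 + ((-20)**2 + 3*(-20) + 3*(-108) - 20*(-108))) = (-121 - 6)*(-50 + (400 - 60 - 324 + 2160)) = -127*(-50 + 2176) = -127*2126 = -270002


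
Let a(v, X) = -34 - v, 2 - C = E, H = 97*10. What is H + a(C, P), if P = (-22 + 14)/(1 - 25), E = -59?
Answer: 875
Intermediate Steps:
H = 970
C = 61 (C = 2 - 1*(-59) = 2 + 59 = 61)
P = 1/3 (P = -8/(-24) = -8*(-1/24) = 1/3 ≈ 0.33333)
H + a(C, P) = 970 + (-34 - 1*61) = 970 + (-34 - 61) = 970 - 95 = 875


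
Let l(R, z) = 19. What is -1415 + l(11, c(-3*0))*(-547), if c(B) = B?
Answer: -11808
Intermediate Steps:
-1415 + l(11, c(-3*0))*(-547) = -1415 + 19*(-547) = -1415 - 10393 = -11808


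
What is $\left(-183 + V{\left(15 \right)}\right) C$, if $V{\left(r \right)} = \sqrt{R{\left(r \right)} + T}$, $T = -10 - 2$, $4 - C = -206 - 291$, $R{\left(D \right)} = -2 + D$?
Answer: $-91182$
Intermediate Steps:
$C = 501$ ($C = 4 - \left(-206 - 291\right) = 4 - -497 = 4 + 497 = 501$)
$T = -12$
$V{\left(r \right)} = \sqrt{-14 + r}$ ($V{\left(r \right)} = \sqrt{\left(-2 + r\right) - 12} = \sqrt{-14 + r}$)
$\left(-183 + V{\left(15 \right)}\right) C = \left(-183 + \sqrt{-14 + 15}\right) 501 = \left(-183 + \sqrt{1}\right) 501 = \left(-183 + 1\right) 501 = \left(-182\right) 501 = -91182$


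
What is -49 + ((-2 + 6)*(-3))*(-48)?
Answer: 527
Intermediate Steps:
-49 + ((-2 + 6)*(-3))*(-48) = -49 + (4*(-3))*(-48) = -49 - 12*(-48) = -49 + 576 = 527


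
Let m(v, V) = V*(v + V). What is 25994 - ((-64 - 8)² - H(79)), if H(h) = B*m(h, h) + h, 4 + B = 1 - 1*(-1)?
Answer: -4075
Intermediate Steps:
m(v, V) = V*(V + v)
B = -2 (B = -4 + (1 - 1*(-1)) = -4 + (1 + 1) = -4 + 2 = -2)
H(h) = h - 4*h² (H(h) = -2*h*(h + h) + h = -2*h*2*h + h = -4*h² + h = h - 4*h²)
25994 - ((-64 - 8)² - H(79)) = 25994 - ((-64 - 8)² - 79*(1 - 4*79)) = 25994 - ((-72)² - 79*(1 - 316)) = 25994 - (5184 - 79*(-315)) = 25994 - (5184 - 1*(-24885)) = 25994 - (5184 + 24885) = 25994 - 1*30069 = 25994 - 30069 = -4075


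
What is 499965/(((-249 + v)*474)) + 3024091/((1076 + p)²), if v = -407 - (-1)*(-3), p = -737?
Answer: 295722243847/11965804362 ≈ 24.714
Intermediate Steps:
v = -410 (v = -407 - 1*3 = -407 - 3 = -410)
499965/(((-249 + v)*474)) + 3024091/((1076 + p)²) = 499965/(((-249 - 410)*474)) + 3024091/((1076 - 737)²) = 499965/((-659*474)) + 3024091/(339²) = 499965/(-312366) + 3024091/114921 = 499965*(-1/312366) + 3024091*(1/114921) = -166655/104122 + 3024091/114921 = 295722243847/11965804362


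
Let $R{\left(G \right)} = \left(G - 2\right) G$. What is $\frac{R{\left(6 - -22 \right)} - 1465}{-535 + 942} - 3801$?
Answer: $- \frac{140704}{37} \approx -3802.8$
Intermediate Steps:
$R{\left(G \right)} = G \left(-2 + G\right)$ ($R{\left(G \right)} = \left(-2 + G\right) G = G \left(-2 + G\right)$)
$\frac{R{\left(6 - -22 \right)} - 1465}{-535 + 942} - 3801 = \frac{\left(6 - -22\right) \left(-2 + \left(6 - -22\right)\right) - 1465}{-535 + 942} - 3801 = \frac{\left(6 + 22\right) \left(-2 + \left(6 + 22\right)\right) - 1465}{407} - 3801 = \left(28 \left(-2 + 28\right) - 1465\right) \frac{1}{407} - 3801 = \left(28 \cdot 26 - 1465\right) \frac{1}{407} - 3801 = \left(728 - 1465\right) \frac{1}{407} - 3801 = \left(-737\right) \frac{1}{407} - 3801 = - \frac{67}{37} - 3801 = - \frac{140704}{37}$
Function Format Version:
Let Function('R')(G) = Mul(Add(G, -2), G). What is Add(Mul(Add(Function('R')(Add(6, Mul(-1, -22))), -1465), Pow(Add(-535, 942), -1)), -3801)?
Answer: Rational(-140704, 37) ≈ -3802.8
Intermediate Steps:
Function('R')(G) = Mul(G, Add(-2, G)) (Function('R')(G) = Mul(Add(-2, G), G) = Mul(G, Add(-2, G)))
Add(Mul(Add(Function('R')(Add(6, Mul(-1, -22))), -1465), Pow(Add(-535, 942), -1)), -3801) = Add(Mul(Add(Mul(Add(6, Mul(-1, -22)), Add(-2, Add(6, Mul(-1, -22)))), -1465), Pow(Add(-535, 942), -1)), -3801) = Add(Mul(Add(Mul(Add(6, 22), Add(-2, Add(6, 22))), -1465), Pow(407, -1)), -3801) = Add(Mul(Add(Mul(28, Add(-2, 28)), -1465), Rational(1, 407)), -3801) = Add(Mul(Add(Mul(28, 26), -1465), Rational(1, 407)), -3801) = Add(Mul(Add(728, -1465), Rational(1, 407)), -3801) = Add(Mul(-737, Rational(1, 407)), -3801) = Add(Rational(-67, 37), -3801) = Rational(-140704, 37)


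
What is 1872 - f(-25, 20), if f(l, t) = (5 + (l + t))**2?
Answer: 1872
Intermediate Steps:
f(l, t) = (5 + l + t)**2
1872 - f(-25, 20) = 1872 - (5 - 25 + 20)**2 = 1872 - 1*0**2 = 1872 - 1*0 = 1872 + 0 = 1872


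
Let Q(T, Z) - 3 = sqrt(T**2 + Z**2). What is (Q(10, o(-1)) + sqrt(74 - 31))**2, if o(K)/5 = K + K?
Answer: (3 + sqrt(43) + 10*sqrt(2))**2 ≈ 561.67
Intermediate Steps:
o(K) = 10*K (o(K) = 5*(K + K) = 5*(2*K) = 10*K)
Q(T, Z) = 3 + sqrt(T**2 + Z**2)
(Q(10, o(-1)) + sqrt(74 - 31))**2 = ((3 + sqrt(10**2 + (10*(-1))**2)) + sqrt(74 - 31))**2 = ((3 + sqrt(100 + (-10)**2)) + sqrt(43))**2 = ((3 + sqrt(100 + 100)) + sqrt(43))**2 = ((3 + sqrt(200)) + sqrt(43))**2 = ((3 + 10*sqrt(2)) + sqrt(43))**2 = (3 + sqrt(43) + 10*sqrt(2))**2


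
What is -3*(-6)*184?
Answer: 3312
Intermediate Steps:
-3*(-6)*184 = 18*184 = 3312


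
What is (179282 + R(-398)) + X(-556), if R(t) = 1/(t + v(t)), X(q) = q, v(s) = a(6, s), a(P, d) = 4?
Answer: 70418043/394 ≈ 1.7873e+5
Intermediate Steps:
v(s) = 4
R(t) = 1/(4 + t) (R(t) = 1/(t + 4) = 1/(4 + t))
(179282 + R(-398)) + X(-556) = (179282 + 1/(4 - 398)) - 556 = (179282 + 1/(-394)) - 556 = (179282 - 1/394) - 556 = 70637107/394 - 556 = 70418043/394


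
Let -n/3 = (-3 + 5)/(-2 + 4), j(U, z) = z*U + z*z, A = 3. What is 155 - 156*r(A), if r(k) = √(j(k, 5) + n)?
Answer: 155 - 156*√37 ≈ -793.91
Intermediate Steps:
j(U, z) = z² + U*z (j(U, z) = U*z + z² = z² + U*z)
n = -3 (n = -3*(-3 + 5)/(-2 + 4) = -6/2 = -3*1 = -3)
r(k) = √(22 + 5*k) (r(k) = √(5*(k + 5) - 3) = √(5*(5 + k) - 3) = √((25 + 5*k) - 3) = √(22 + 5*k))
155 - 156*r(A) = 155 - 156*√(22 + 5*3) = 155 - 156*√(22 + 15) = 155 - 156*√37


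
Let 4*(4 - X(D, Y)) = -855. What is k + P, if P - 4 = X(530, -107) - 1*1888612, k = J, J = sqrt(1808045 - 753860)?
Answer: -7553561/4 + sqrt(1054185) ≈ -1.8874e+6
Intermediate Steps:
J = sqrt(1054185) ≈ 1026.7
k = sqrt(1054185) ≈ 1026.7
X(D, Y) = 871/4 (X(D, Y) = 4 - 1/4*(-855) = 4 + 855/4 = 871/4)
P = -7553561/4 (P = 4 + (871/4 - 1*1888612) = 4 + (871/4 - 1888612) = 4 - 7553577/4 = -7553561/4 ≈ -1.8884e+6)
k + P = sqrt(1054185) - 7553561/4 = -7553561/4 + sqrt(1054185)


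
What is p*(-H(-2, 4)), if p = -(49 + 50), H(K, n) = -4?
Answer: -396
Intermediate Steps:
p = -99 (p = -1*99 = -99)
p*(-H(-2, 4)) = -(-99)*(-4) = -99*4 = -396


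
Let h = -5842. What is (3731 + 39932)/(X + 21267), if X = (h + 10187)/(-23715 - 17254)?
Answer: 1788829447/871283378 ≈ 2.0531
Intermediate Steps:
X = -4345/40969 (X = (-5842 + 10187)/(-23715 - 17254) = 4345/(-40969) = 4345*(-1/40969) = -4345/40969 ≈ -0.10606)
(3731 + 39932)/(X + 21267) = (3731 + 39932)/(-4345/40969 + 21267) = 43663/(871283378/40969) = 43663*(40969/871283378) = 1788829447/871283378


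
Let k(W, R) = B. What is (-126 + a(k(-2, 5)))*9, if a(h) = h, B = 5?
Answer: -1089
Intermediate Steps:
k(W, R) = 5
(-126 + a(k(-2, 5)))*9 = (-126 + 5)*9 = -121*9 = -1089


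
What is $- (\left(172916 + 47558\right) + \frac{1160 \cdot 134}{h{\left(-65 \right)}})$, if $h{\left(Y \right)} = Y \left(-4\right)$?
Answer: $- \frac{2873934}{13} \approx -2.2107 \cdot 10^{5}$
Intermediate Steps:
$h{\left(Y \right)} = - 4 Y$
$- (\left(172916 + 47558\right) + \frac{1160 \cdot 134}{h{\left(-65 \right)}}) = - (\left(172916 + 47558\right) + \frac{1160 \cdot 134}{\left(-4\right) \left(-65\right)}) = - (220474 + \frac{155440}{260}) = - (220474 + 155440 \cdot \frac{1}{260}) = - (220474 + \frac{7772}{13}) = \left(-1\right) \frac{2873934}{13} = - \frac{2873934}{13}$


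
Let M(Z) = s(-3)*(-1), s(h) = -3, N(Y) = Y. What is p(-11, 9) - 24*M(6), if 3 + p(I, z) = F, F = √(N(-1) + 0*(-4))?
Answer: -75 + I ≈ -75.0 + 1.0*I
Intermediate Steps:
F = I (F = √(-1 + 0*(-4)) = √(-1 + 0) = √(-1) = I ≈ 1.0*I)
p(I, z) = -3 + I
M(Z) = 3 (M(Z) = -3*(-1) = 3)
p(-11, 9) - 24*M(6) = (-3 + I) - 24*3 = (-3 + I) - 72 = -75 + I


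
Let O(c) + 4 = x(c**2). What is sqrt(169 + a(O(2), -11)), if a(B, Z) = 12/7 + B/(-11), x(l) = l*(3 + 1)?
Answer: sqrt(1005697)/77 ≈ 13.024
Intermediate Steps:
x(l) = 4*l (x(l) = l*4 = 4*l)
O(c) = -4 + 4*c**2
a(B, Z) = 12/7 - B/11 (a(B, Z) = 12*(1/7) + B*(-1/11) = 12/7 - B/11)
sqrt(169 + a(O(2), -11)) = sqrt(169 + (12/7 - (-4 + 4*2**2)/11)) = sqrt(169 + (12/7 - (-4 + 4*4)/11)) = sqrt(169 + (12/7 - (-4 + 16)/11)) = sqrt(169 + (12/7 - 1/11*12)) = sqrt(169 + (12/7 - 12/11)) = sqrt(169 + 48/77) = sqrt(13061/77) = sqrt(1005697)/77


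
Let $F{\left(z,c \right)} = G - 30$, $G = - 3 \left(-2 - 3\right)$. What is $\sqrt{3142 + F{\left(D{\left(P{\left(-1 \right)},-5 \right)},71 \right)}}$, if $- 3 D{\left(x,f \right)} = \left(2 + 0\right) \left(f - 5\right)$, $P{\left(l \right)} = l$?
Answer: $\sqrt{3127} \approx 55.92$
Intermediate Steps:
$G = 15$ ($G = \left(-3\right) \left(-5\right) = 15$)
$D{\left(x,f \right)} = \frac{10}{3} - \frac{2 f}{3}$ ($D{\left(x,f \right)} = - \frac{\left(2 + 0\right) \left(f - 5\right)}{3} = - \frac{2 \left(-5 + f\right)}{3} = - \frac{-10 + 2 f}{3} = \frac{10}{3} - \frac{2 f}{3}$)
$F{\left(z,c \right)} = -15$ ($F{\left(z,c \right)} = 15 - 30 = -15$)
$\sqrt{3142 + F{\left(D{\left(P{\left(-1 \right)},-5 \right)},71 \right)}} = \sqrt{3142 - 15} = \sqrt{3127}$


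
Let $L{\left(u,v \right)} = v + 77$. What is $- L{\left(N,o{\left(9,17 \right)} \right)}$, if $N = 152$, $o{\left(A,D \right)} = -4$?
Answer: $-73$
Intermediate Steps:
$L{\left(u,v \right)} = 77 + v$
$- L{\left(N,o{\left(9,17 \right)} \right)} = - (77 - 4) = \left(-1\right) 73 = -73$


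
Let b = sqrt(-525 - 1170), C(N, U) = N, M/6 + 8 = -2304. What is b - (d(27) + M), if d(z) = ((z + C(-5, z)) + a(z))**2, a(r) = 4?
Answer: 13196 + I*sqrt(1695) ≈ 13196.0 + 41.17*I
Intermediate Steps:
M = -13872 (M = -48 + 6*(-2304) = -48 - 13824 = -13872)
b = I*sqrt(1695) (b = sqrt(-1695) = I*sqrt(1695) ≈ 41.17*I)
d(z) = (-1 + z)**2 (d(z) = ((z - 5) + 4)**2 = ((-5 + z) + 4)**2 = (-1 + z)**2)
b - (d(27) + M) = I*sqrt(1695) - ((-1 + 27)**2 - 13872) = I*sqrt(1695) - (26**2 - 13872) = I*sqrt(1695) - (676 - 13872) = I*sqrt(1695) - 1*(-13196) = I*sqrt(1695) + 13196 = 13196 + I*sqrt(1695)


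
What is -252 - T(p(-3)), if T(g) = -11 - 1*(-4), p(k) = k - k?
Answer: -245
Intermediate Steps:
p(k) = 0
T(g) = -7 (T(g) = -11 + 4 = -7)
-252 - T(p(-3)) = -252 - 1*(-7) = -252 + 7 = -245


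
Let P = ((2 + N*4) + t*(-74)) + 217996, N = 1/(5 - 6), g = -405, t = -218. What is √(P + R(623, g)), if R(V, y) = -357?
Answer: √233769 ≈ 483.50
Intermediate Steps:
N = -1 (N = 1/(-1) = -1)
P = 234126 (P = ((2 - 1*4) - 218*(-74)) + 217996 = ((2 - 4) + 16132) + 217996 = (-2 + 16132) + 217996 = 16130 + 217996 = 234126)
√(P + R(623, g)) = √(234126 - 357) = √233769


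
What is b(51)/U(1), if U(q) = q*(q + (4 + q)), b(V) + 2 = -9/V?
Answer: -37/102 ≈ -0.36275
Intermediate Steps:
b(V) = -2 - 9/V
U(q) = q*(4 + 2*q)
b(51)/U(1) = (-2 - 9/51)/((2*1*(2 + 1))) = (-2 - 9*1/51)/((2*1*3)) = (-2 - 3/17)/6 = -37/17*1/6 = -37/102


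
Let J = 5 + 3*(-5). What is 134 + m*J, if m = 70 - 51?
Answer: -56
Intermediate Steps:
m = 19
J = -10 (J = 5 - 15 = -10)
134 + m*J = 134 + 19*(-10) = 134 - 190 = -56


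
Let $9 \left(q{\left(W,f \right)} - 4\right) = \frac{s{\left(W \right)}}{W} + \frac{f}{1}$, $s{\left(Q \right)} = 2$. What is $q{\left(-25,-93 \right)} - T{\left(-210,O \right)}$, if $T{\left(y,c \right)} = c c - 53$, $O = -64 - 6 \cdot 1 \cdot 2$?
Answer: $- \frac{1289102}{225} \approx -5729.3$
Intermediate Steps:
$O = -76$ ($O = -64 - 6 \cdot 2 = -64 - 12 = -76$)
$T{\left(y,c \right)} = -53 + c^{2}$ ($T{\left(y,c \right)} = c^{2} - 53 = -53 + c^{2}$)
$q{\left(W,f \right)} = 4 + \frac{f}{9} + \frac{2}{9 W}$ ($q{\left(W,f \right)} = 4 + \frac{\frac{2}{W} + \frac{f}{1}}{9} = 4 + \frac{\frac{2}{W} + f 1}{9} = 4 + \frac{\frac{2}{W} + f}{9} = 4 + \frac{f + \frac{2}{W}}{9} = 4 + \left(\frac{f}{9} + \frac{2}{9 W}\right) = 4 + \frac{f}{9} + \frac{2}{9 W}$)
$q{\left(-25,-93 \right)} - T{\left(-210,O \right)} = \frac{2 - 25 \left(36 - 93\right)}{9 \left(-25\right)} - \left(-53 + \left(-76\right)^{2}\right) = \frac{1}{9} \left(- \frac{1}{25}\right) \left(2 - -1425\right) - \left(-53 + 5776\right) = \frac{1}{9} \left(- \frac{1}{25}\right) \left(2 + 1425\right) - 5723 = \frac{1}{9} \left(- \frac{1}{25}\right) 1427 - 5723 = - \frac{1427}{225} - 5723 = - \frac{1289102}{225}$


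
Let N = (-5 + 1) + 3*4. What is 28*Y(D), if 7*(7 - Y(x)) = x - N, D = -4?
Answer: 244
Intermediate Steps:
N = 8 (N = -4 + 12 = 8)
Y(x) = 57/7 - x/7 (Y(x) = 7 - (x - 1*8)/7 = 7 - (x - 8)/7 = 7 - (-8 + x)/7 = 7 + (8/7 - x/7) = 57/7 - x/7)
28*Y(D) = 28*(57/7 - ⅐*(-4)) = 28*(57/7 + 4/7) = 28*(61/7) = 244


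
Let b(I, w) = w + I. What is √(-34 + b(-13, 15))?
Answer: 4*I*√2 ≈ 5.6569*I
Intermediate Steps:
b(I, w) = I + w
√(-34 + b(-13, 15)) = √(-34 + (-13 + 15)) = √(-34 + 2) = √(-32) = 4*I*√2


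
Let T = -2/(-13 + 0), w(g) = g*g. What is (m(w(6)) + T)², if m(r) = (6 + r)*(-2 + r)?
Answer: 344696356/169 ≈ 2.0396e+6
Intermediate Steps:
w(g) = g²
m(r) = (-2 + r)*(6 + r)
T = 2/13 (T = -2/(-13) = -2*(-1/13) = 2/13 ≈ 0.15385)
(m(w(6)) + T)² = ((-12 + (6²)² + 4*6²) + 2/13)² = ((-12 + 36² + 4*36) + 2/13)² = ((-12 + 1296 + 144) + 2/13)² = (1428 + 2/13)² = (18566/13)² = 344696356/169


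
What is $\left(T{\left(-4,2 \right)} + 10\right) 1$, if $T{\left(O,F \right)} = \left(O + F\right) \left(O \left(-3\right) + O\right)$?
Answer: $-6$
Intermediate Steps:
$T{\left(O,F \right)} = - 2 O \left(F + O\right)$ ($T{\left(O,F \right)} = \left(F + O\right) \left(- 3 O + O\right) = \left(F + O\right) \left(- 2 O\right) = - 2 O \left(F + O\right)$)
$\left(T{\left(-4,2 \right)} + 10\right) 1 = \left(\left(-2\right) \left(-4\right) \left(2 - 4\right) + 10\right) 1 = \left(\left(-2\right) \left(-4\right) \left(-2\right) + 10\right) 1 = \left(-16 + 10\right) 1 = \left(-6\right) 1 = -6$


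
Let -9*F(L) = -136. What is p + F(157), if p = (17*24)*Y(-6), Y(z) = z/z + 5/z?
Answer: 748/9 ≈ 83.111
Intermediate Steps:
Y(z) = 1 + 5/z
F(L) = 136/9 (F(L) = -1/9*(-136) = 136/9)
p = 68 (p = (17*24)*((5 - 6)/(-6)) = 408*(-1/6*(-1)) = 408*(1/6) = 68)
p + F(157) = 68 + 136/9 = 748/9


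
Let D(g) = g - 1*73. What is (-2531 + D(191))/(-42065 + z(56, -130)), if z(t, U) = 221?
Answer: 2413/41844 ≈ 0.057667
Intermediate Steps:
D(g) = -73 + g (D(g) = g - 73 = -73 + g)
(-2531 + D(191))/(-42065 + z(56, -130)) = (-2531 + (-73 + 191))/(-42065 + 221) = (-2531 + 118)/(-41844) = -2413*(-1/41844) = 2413/41844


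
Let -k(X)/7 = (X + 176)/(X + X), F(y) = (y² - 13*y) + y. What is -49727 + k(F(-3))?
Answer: -4476977/90 ≈ -49744.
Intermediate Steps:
F(y) = y² - 12*y
k(X) = -7*(176 + X)/(2*X) (k(X) = -7*(X + 176)/(X + X) = -7*(176 + X)/(2*X))
-49727 + k(F(-3)) = -49727 + (-7/2 - 616*(-1/(3*(-12 - 3)))) = -49727 + (-7/2 - 616/((-3*(-15)))) = -49727 + (-7/2 - 616/45) = -49727 - 1547/90 = -4476977/90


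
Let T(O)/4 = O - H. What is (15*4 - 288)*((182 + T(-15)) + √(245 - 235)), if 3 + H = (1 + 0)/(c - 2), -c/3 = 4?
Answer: -214320/7 - 228*√10 ≈ -31338.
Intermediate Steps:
c = -12 (c = -3*4 = -12)
H = -43/14 (H = -3 + (1 + 0)/(-12 - 2) = -3 + 1/(-14) = -3 + 1*(-1/14) = -3 - 1/14 = -43/14 ≈ -3.0714)
T(O) = 86/7 + 4*O (T(O) = 4*(O - 1*(-43/14)) = 4*(O + 43/14) = 4*(43/14 + O) = 86/7 + 4*O)
(15*4 - 288)*((182 + T(-15)) + √(245 - 235)) = (15*4 - 288)*((182 + (86/7 + 4*(-15))) + √(245 - 235)) = (60 - 288)*((182 + (86/7 - 60)) + √10) = -228*((182 - 334/7) + √10) = -228*(940/7 + √10) = -214320/7 - 228*√10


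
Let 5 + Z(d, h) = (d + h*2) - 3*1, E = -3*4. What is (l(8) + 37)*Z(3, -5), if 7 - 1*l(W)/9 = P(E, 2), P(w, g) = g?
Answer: -1230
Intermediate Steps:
E = -12
l(W) = 45 (l(W) = 63 - 9*2 = 63 - 18 = 45)
Z(d, h) = -8 + d + 2*h (Z(d, h) = -5 + ((d + h*2) - 3*1) = -5 + ((d + 2*h) - 3) = -5 + (-3 + d + 2*h) = -8 + d + 2*h)
(l(8) + 37)*Z(3, -5) = (45 + 37)*(-8 + 3 + 2*(-5)) = 82*(-8 + 3 - 10) = 82*(-15) = -1230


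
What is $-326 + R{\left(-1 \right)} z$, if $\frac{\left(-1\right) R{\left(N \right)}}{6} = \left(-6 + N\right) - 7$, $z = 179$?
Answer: $14710$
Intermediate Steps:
$R{\left(N \right)} = 78 - 6 N$ ($R{\left(N \right)} = - 6 \left(\left(-6 + N\right) - 7\right) = - 6 \left(-13 + N\right) = 78 - 6 N$)
$-326 + R{\left(-1 \right)} z = -326 + \left(78 - -6\right) 179 = -326 + \left(78 + 6\right) 179 = -326 + 84 \cdot 179 = -326 + 15036 = 14710$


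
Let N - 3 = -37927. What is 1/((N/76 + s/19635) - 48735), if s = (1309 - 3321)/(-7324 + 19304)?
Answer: -58806825/2895295222553 ≈ -2.0311e-5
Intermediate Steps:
N = -37924 (N = 3 - 37927 = -37924)
s = -503/2995 (s = -2012/11980 = -2012*1/11980 = -503/2995 ≈ -0.16795)
1/((N/76 + s/19635) - 48735) = 1/((-37924/76 - 503/2995/19635) - 48735) = 1/((-37924*1/76 - 503/2995*1/19635) - 48735) = 1/((-499 - 503/58806825) - 48735) = 1/(-29344606178/58806825 - 48735) = 1/(-2895295222553/58806825) = -58806825/2895295222553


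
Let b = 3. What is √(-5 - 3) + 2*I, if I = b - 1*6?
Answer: -6 + 2*I*√2 ≈ -6.0 + 2.8284*I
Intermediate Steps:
I = -3 (I = 3 - 1*6 = 3 - 6 = -3)
√(-5 - 3) + 2*I = √(-5 - 3) + 2*(-3) = √(-8) - 6 = 2*I*√2 - 6 = -6 + 2*I*√2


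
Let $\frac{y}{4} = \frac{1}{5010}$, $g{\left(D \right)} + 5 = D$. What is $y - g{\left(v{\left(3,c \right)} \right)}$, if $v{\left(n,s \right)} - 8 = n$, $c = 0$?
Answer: $- \frac{15028}{2505} \approx -5.9992$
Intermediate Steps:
$v{\left(n,s \right)} = 8 + n$
$g{\left(D \right)} = -5 + D$
$y = \frac{2}{2505}$ ($y = \frac{4}{5010} = 4 \cdot \frac{1}{5010} = \frac{2}{2505} \approx 0.0007984$)
$y - g{\left(v{\left(3,c \right)} \right)} = \frac{2}{2505} - \left(-5 + \left(8 + 3\right)\right) = \frac{2}{2505} - \left(-5 + 11\right) = \frac{2}{2505} - 6 = - \frac{15028}{2505}$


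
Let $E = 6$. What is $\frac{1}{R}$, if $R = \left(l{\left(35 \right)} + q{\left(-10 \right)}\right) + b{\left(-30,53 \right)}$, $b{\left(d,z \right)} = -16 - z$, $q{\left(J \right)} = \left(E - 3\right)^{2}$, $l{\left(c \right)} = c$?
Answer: $- \frac{1}{25} \approx -0.04$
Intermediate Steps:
$q{\left(J \right)} = 9$ ($q{\left(J \right)} = \left(6 - 3\right)^{2} = 3^{2} = 9$)
$R = -25$ ($R = \left(35 + 9\right) - 69 = 44 - 69 = -25$)
$\frac{1}{R} = \frac{1}{-25} = - \frac{1}{25}$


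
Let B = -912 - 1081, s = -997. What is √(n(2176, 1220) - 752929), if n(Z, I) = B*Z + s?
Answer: I*√5090694 ≈ 2256.3*I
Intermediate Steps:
B = -1993
n(Z, I) = -997 - 1993*Z (n(Z, I) = -1993*Z - 997 = -997 - 1993*Z)
√(n(2176, 1220) - 752929) = √((-997 - 1993*2176) - 752929) = √((-997 - 4336768) - 752929) = √(-4337765 - 752929) = √(-5090694) = I*√5090694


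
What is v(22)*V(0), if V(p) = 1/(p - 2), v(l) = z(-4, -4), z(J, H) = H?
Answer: 2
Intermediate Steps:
v(l) = -4
V(p) = 1/(-2 + p)
v(22)*V(0) = -4/(-2 + 0) = -4/(-2) = -4*(-½) = 2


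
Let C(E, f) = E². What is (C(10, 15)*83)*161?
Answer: 1336300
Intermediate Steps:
(C(10, 15)*83)*161 = (10²*83)*161 = (100*83)*161 = 8300*161 = 1336300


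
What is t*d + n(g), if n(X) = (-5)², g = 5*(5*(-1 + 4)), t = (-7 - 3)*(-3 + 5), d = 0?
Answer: 25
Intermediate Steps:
t = -20 (t = -10*2 = -20)
g = 75 (g = 5*(5*3) = 5*15 = 75)
n(X) = 25
t*d + n(g) = -20*0 + 25 = 0 + 25 = 25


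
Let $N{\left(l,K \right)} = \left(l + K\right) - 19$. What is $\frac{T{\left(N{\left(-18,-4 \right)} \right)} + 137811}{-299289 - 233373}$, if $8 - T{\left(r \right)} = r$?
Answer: $- \frac{68930}{266331} \approx -0.25881$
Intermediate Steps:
$N{\left(l,K \right)} = -19 + K + l$ ($N{\left(l,K \right)} = \left(K + l\right) - 19 = -19 + K + l$)
$T{\left(r \right)} = 8 - r$
$\frac{T{\left(N{\left(-18,-4 \right)} \right)} + 137811}{-299289 - 233373} = \frac{\left(8 - \left(-19 - 4 - 18\right)\right) + 137811}{-299289 - 233373} = \frac{\left(8 - -41\right) + 137811}{-532662} = \left(\left(8 + 41\right) + 137811\right) \left(- \frac{1}{532662}\right) = \left(49 + 137811\right) \left(- \frac{1}{532662}\right) = 137860 \left(- \frac{1}{532662}\right) = - \frac{68930}{266331}$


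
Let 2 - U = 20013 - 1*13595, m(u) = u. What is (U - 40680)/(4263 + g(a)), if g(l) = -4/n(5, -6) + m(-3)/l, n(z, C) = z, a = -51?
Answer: -142970/12939 ≈ -11.050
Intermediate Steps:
U = -6416 (U = 2 - (20013 - 1*13595) = 2 - (20013 - 13595) = 2 - 1*6418 = 2 - 6418 = -6416)
g(l) = -4/5 - 3/l
(U - 40680)/(4263 + g(a)) = (-6416 - 40680)/(4263 + (-4/5 - 3/(-51))) = -47096/(4263 + (-4/5 - 3*(-1/51))) = -47096/(4263 + (-4/5 + 1/17)) = -47096/(4263 - 63/85) = -47096/362292/85 = -47096*85/362292 = -142970/12939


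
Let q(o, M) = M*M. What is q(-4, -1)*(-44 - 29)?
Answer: -73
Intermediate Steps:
q(o, M) = M**2
q(-4, -1)*(-44 - 29) = (-1)**2*(-44 - 29) = 1*(-73) = -73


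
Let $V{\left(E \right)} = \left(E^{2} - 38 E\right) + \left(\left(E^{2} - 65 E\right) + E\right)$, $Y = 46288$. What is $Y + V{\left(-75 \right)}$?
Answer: $65188$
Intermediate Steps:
$V{\left(E \right)} = - 102 E + 2 E^{2}$ ($V{\left(E \right)} = \left(E^{2} - 38 E\right) + \left(E^{2} - 64 E\right) = - 102 E + 2 E^{2}$)
$Y + V{\left(-75 \right)} = 46288 + 2 \left(-75\right) \left(-51 - 75\right) = 46288 + 2 \left(-75\right) \left(-126\right) = 46288 + 18900 = 65188$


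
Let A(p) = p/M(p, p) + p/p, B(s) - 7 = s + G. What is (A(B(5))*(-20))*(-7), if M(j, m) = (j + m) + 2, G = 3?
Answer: 1645/8 ≈ 205.63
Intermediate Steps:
M(j, m) = 2 + j + m
B(s) = 10 + s (B(s) = 7 + (s + 3) = 7 + (3 + s) = 10 + s)
A(p) = 1 + p/(2 + 2*p) (A(p) = p/(2 + p + p) + p/p = p/(2 + 2*p) + 1 = 1 + p/(2 + 2*p))
(A(B(5))*(-20))*(-7) = (((2 + 3*(10 + 5))/(2*(1 + (10 + 5))))*(-20))*(-7) = (((2 + 3*15)/(2*(1 + 15)))*(-20))*(-7) = (((½)*(2 + 45)/16)*(-20))*(-7) = (((½)*(1/16)*47)*(-20))*(-7) = ((47/32)*(-20))*(-7) = -235/8*(-7) = 1645/8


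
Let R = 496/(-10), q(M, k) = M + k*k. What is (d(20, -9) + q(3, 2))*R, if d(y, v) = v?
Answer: 496/5 ≈ 99.200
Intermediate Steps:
q(M, k) = M + k²
R = -248/5 (R = 496*(-⅒) = -248/5 ≈ -49.600)
(d(20, -9) + q(3, 2))*R = (-9 + (3 + 2²))*(-248/5) = (-9 + (3 + 4))*(-248/5) = (-9 + 7)*(-248/5) = -2*(-248/5) = 496/5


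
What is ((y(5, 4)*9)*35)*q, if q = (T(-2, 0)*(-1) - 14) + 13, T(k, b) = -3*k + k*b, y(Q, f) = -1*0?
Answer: 0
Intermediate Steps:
y(Q, f) = 0
T(k, b) = -3*k + b*k
q = -7 (q = (-2*(-3 + 0)*(-1) - 14) + 13 = (-2*(-3)*(-1) - 14) + 13 = (6*(-1) - 14) + 13 = (-6 - 14) + 13 = -20 + 13 = -7)
((y(5, 4)*9)*35)*q = ((0*9)*35)*(-7) = (0*35)*(-7) = 0*(-7) = 0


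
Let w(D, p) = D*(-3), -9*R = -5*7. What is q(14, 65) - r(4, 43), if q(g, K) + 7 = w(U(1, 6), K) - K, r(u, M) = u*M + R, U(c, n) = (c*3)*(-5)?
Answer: -1826/9 ≈ -202.89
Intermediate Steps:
R = 35/9 (R = -(-5)*7/9 = -1/9*(-35) = 35/9 ≈ 3.8889)
U(c, n) = -15*c (U(c, n) = (3*c)*(-5) = -15*c)
w(D, p) = -3*D
r(u, M) = 35/9 + M*u (r(u, M) = u*M + 35/9 = M*u + 35/9 = 35/9 + M*u)
q(g, K) = 38 - K (q(g, K) = -7 + (-(-45) - K) = -7 + (-3*(-15) - K) = -7 + (45 - K) = 38 - K)
q(14, 65) - r(4, 43) = (38 - 1*65) - (35/9 + 43*4) = (38 - 65) - (35/9 + 172) = -27 - 1*1583/9 = -27 - 1583/9 = -1826/9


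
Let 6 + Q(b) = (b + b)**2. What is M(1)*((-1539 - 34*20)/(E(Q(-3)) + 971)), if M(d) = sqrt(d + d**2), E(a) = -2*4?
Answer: -2219*sqrt(2)/963 ≈ -3.2587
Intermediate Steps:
Q(b) = -6 + 4*b**2 (Q(b) = -6 + (b + b)**2 = -6 + (2*b)**2 = -6 + 4*b**2)
E(a) = -8
M(1)*((-1539 - 34*20)/(E(Q(-3)) + 971)) = sqrt(1*(1 + 1))*((-1539 - 34*20)/(-8 + 971)) = sqrt(1*2)*((-1539 - 680)/963) = sqrt(2)*(-2219*1/963) = sqrt(2)*(-2219/963) = -2219*sqrt(2)/963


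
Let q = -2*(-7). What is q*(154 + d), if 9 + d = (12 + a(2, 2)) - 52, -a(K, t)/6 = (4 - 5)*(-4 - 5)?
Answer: 714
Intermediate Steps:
a(K, t) = -54 (a(K, t) = -6*(4 - 5)*(-4 - 5) = -(-6)*(-9) = -6*9 = -54)
q = 14
d = -103 (d = -9 + ((12 - 54) - 52) = -9 + (-42 - 52) = -9 - 94 = -103)
q*(154 + d) = 14*(154 - 103) = 14*51 = 714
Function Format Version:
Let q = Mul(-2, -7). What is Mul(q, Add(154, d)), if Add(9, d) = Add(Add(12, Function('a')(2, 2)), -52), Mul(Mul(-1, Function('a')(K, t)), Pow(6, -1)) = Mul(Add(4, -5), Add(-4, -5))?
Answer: 714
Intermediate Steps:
Function('a')(K, t) = -54 (Function('a')(K, t) = Mul(-6, Mul(Add(4, -5), Add(-4, -5))) = Mul(-6, Mul(-1, -9)) = Mul(-6, 9) = -54)
q = 14
d = -103 (d = Add(-9, Add(Add(12, -54), -52)) = Add(-9, Add(-42, -52)) = Add(-9, -94) = -103)
Mul(q, Add(154, d)) = Mul(14, Add(154, -103)) = Mul(14, 51) = 714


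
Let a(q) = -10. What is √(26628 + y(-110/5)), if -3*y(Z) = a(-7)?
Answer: √239682/3 ≈ 163.19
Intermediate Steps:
y(Z) = 10/3 (y(Z) = -⅓*(-10) = 10/3)
√(26628 + y(-110/5)) = √(26628 + 10/3) = √(79894/3) = √239682/3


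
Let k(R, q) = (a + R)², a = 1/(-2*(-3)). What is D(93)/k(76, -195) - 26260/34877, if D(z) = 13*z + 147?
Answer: -3781819108/7284026573 ≈ -0.51919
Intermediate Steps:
D(z) = 147 + 13*z
a = ⅙ (a = 1/6 = ⅙ ≈ 0.16667)
k(R, q) = (⅙ + R)²
D(93)/k(76, -195) - 26260/34877 = (147 + 13*93)/(((1 + 6*76)²/36)) - 26260/34877 = (147 + 1209)/(((1 + 456)²/36)) - 26260*1/34877 = 1356/(((1/36)*457²)) - 26260/34877 = 1356/(((1/36)*208849)) - 26260/34877 = 1356/(208849/36) - 26260/34877 = 1356*(36/208849) - 26260/34877 = 48816/208849 - 26260/34877 = -3781819108/7284026573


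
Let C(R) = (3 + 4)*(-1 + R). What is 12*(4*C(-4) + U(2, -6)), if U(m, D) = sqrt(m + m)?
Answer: -1656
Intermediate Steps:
C(R) = -7 + 7*R (C(R) = 7*(-1 + R) = -7 + 7*R)
U(m, D) = sqrt(2)*sqrt(m) (U(m, D) = sqrt(2*m) = sqrt(2)*sqrt(m))
12*(4*C(-4) + U(2, -6)) = 12*(4*(-7 + 7*(-4)) + sqrt(2)*sqrt(2)) = 12*(4*(-7 - 28) + 2) = 12*(4*(-35) + 2) = 12*(-140 + 2) = 12*(-138) = -1656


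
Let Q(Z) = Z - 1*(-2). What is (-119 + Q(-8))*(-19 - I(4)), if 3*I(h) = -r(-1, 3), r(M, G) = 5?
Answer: 6500/3 ≈ 2166.7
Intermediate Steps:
Q(Z) = 2 + Z (Q(Z) = Z + 2 = 2 + Z)
I(h) = -5/3 (I(h) = (-1*5)/3 = (⅓)*(-5) = -5/3)
(-119 + Q(-8))*(-19 - I(4)) = (-119 + (2 - 8))*(-19 - 1*(-5/3)) = (-119 - 6)*(-19 + 5/3) = -125*(-52/3) = 6500/3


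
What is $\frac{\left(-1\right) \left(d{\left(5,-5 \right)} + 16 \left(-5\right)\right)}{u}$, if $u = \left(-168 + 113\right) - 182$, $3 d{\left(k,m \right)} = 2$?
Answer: $- \frac{238}{711} \approx -0.33474$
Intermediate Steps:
$d{\left(k,m \right)} = \frac{2}{3}$ ($d{\left(k,m \right)} = \frac{1}{3} \cdot 2 = \frac{2}{3}$)
$u = -237$ ($u = -55 - 182 = -237$)
$\frac{\left(-1\right) \left(d{\left(5,-5 \right)} + 16 \left(-5\right)\right)}{u} = \frac{\left(-1\right) \left(\frac{2}{3} + 16 \left(-5\right)\right)}{-237} = - (\frac{2}{3} - 80) \left(- \frac{1}{237}\right) = \left(-1\right) \left(- \frac{238}{3}\right) \left(- \frac{1}{237}\right) = \frac{238}{3} \left(- \frac{1}{237}\right) = - \frac{238}{711}$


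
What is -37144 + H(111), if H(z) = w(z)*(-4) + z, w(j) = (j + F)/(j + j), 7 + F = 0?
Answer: -4110871/111 ≈ -37035.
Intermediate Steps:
F = -7 (F = -7 + 0 = -7)
w(j) = (-7 + j)/(2*j) (w(j) = (j - 7)/(j + j) = (-7 + j)/((2*j)) = (-7 + j)*(1/(2*j)) = (-7 + j)/(2*j))
H(z) = z - 2*(-7 + z)/z (H(z) = ((-7 + z)/(2*z))*(-4) + z = -2*(-7 + z)/z + z = z - 2*(-7 + z)/z)
-37144 + H(111) = -37144 + (-2 + 111 + 14/111) = -37144 + 12113/111 = -4110871/111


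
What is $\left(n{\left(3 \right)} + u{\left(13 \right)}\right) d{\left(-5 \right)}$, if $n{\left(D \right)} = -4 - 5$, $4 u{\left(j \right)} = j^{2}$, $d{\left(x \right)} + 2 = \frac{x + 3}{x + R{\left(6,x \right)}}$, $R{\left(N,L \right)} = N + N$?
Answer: $-76$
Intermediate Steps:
$R{\left(N,L \right)} = 2 N$
$d{\left(x \right)} = -2 + \frac{3 + x}{12 + x}$ ($d{\left(x \right)} = -2 + \frac{x + 3}{x + 2 \cdot 6} = -2 + \frac{3 + x}{x + 12} = -2 + \frac{3 + x}{12 + x}$)
$u{\left(j \right)} = \frac{j^{2}}{4}$
$n{\left(D \right)} = -9$ ($n{\left(D \right)} = -4 - 5 = -9$)
$\left(n{\left(3 \right)} + u{\left(13 \right)}\right) d{\left(-5 \right)} = \left(-9 + \frac{13^{2}}{4}\right) \frac{-21 - -5}{12 - 5} = \left(-9 + \frac{1}{4} \cdot 169\right) \frac{-21 + 5}{7} = \left(-9 + \frac{169}{4}\right) \frac{1}{7} \left(-16\right) = \frac{133}{4} \left(- \frac{16}{7}\right) = -76$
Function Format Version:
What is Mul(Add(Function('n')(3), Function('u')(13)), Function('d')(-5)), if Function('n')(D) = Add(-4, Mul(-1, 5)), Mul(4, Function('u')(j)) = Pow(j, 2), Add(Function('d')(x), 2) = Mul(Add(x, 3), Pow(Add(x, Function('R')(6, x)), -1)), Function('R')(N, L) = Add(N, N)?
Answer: -76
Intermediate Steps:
Function('R')(N, L) = Mul(2, N)
Function('d')(x) = Add(-2, Mul(Pow(Add(12, x), -1), Add(3, x))) (Function('d')(x) = Add(-2, Mul(Add(x, 3), Pow(Add(x, Mul(2, 6)), -1))) = Add(-2, Mul(Add(3, x), Pow(Add(x, 12), -1))) = Add(-2, Mul(Add(3, x), Pow(Add(12, x), -1))) = Add(-2, Mul(Pow(Add(12, x), -1), Add(3, x))))
Function('u')(j) = Mul(Rational(1, 4), Pow(j, 2))
Function('n')(D) = -9 (Function('n')(D) = Add(-4, -5) = -9)
Mul(Add(Function('n')(3), Function('u')(13)), Function('d')(-5)) = Mul(Add(-9, Mul(Rational(1, 4), Pow(13, 2))), Mul(Pow(Add(12, -5), -1), Add(-21, Mul(-1, -5)))) = Mul(Add(-9, Mul(Rational(1, 4), 169)), Mul(Pow(7, -1), Add(-21, 5))) = Mul(Add(-9, Rational(169, 4)), Mul(Rational(1, 7), -16)) = Mul(Rational(133, 4), Rational(-16, 7)) = -76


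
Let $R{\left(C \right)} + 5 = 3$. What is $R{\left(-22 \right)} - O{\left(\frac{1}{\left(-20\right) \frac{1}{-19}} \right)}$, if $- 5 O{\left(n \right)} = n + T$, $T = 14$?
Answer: $\frac{99}{100} \approx 0.99$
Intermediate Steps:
$R{\left(C \right)} = -2$ ($R{\left(C \right)} = -5 + 3 = -2$)
$O{\left(n \right)} = - \frac{14}{5} - \frac{n}{5}$ ($O{\left(n \right)} = - \frac{n + 14}{5} = - \frac{14 + n}{5} = - \frac{14}{5} - \frac{n}{5}$)
$R{\left(-22 \right)} - O{\left(\frac{1}{\left(-20\right) \frac{1}{-19}} \right)} = -2 - \left(- \frac{14}{5} - \frac{1}{5 \left(- \frac{20}{-19}\right)}\right) = -2 - \left(- \frac{14}{5} - \frac{1}{5 \left(\left(-20\right) \left(- \frac{1}{19}\right)\right)}\right) = -2 - \left(- \frac{14}{5} - \frac{1}{5 \cdot \frac{20}{19}}\right) = -2 - \left(- \frac{14}{5} - \frac{19}{100}\right) = -2 - - \frac{299}{100} = -2 + \frac{299}{100} = \frac{99}{100}$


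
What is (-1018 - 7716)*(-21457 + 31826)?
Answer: -90562846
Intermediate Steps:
(-1018 - 7716)*(-21457 + 31826) = -8734*10369 = -90562846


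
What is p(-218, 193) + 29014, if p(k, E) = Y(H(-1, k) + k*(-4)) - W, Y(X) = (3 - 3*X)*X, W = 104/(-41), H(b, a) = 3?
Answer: -92874572/41 ≈ -2.2652e+6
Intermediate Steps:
W = -104/41 (W = 104*(-1/41) = -104/41 ≈ -2.5366)
Y(X) = X*(3 - 3*X)
p(k, E) = 104/41 + 3*(-2 + 4*k)*(3 - 4*k) (p(k, E) = 3*(3 + k*(-4))*(1 - (3 + k*(-4))) - 1*(-104/41) = 3*(3 - 4*k)*(1 - (3 - 4*k)) + 104/41 = 3*(3 - 4*k)*(1 + (-3 + 4*k)) + 104/41 = 3*(3 - 4*k)*(-2 + 4*k) + 104/41 = 3*(-2 + 4*k)*(3 - 4*k) + 104/41 = 104/41 + 3*(-2 + 4*k)*(3 - 4*k))
p(-218, 193) + 29014 = (-634/41 - 48*(-218)² + 60*(-218)) + 29014 = (-634/41 - 48*47524 - 13080) + 29014 = (-634/41 - 2281152 - 13080) + 29014 = -94064146/41 + 29014 = -92874572/41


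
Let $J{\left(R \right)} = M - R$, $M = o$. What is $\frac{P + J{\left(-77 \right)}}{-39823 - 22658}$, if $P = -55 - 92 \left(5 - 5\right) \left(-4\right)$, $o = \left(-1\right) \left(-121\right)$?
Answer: $- \frac{143}{62481} \approx -0.0022887$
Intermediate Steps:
$o = 121$
$M = 121$
$P = -55$ ($P = -55 - 92 \cdot 0 \left(-4\right) = -55 - 0 = -55 + 0 = -55$)
$J{\left(R \right)} = 121 - R$
$\frac{P + J{\left(-77 \right)}}{-39823 - 22658} = \frac{-55 + \left(121 - -77\right)}{-39823 - 22658} = \frac{-55 + \left(121 + 77\right)}{-62481} = \left(-55 + 198\right) \left(- \frac{1}{62481}\right) = 143 \left(- \frac{1}{62481}\right) = - \frac{143}{62481}$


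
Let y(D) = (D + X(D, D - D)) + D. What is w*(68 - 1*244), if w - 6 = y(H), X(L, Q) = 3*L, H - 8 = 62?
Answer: -62656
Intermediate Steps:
H = 70 (H = 8 + 62 = 70)
y(D) = 5*D (y(D) = (D + 3*D) + D = 4*D + D = 5*D)
w = 356 (w = 6 + 5*70 = 6 + 350 = 356)
w*(68 - 1*244) = 356*(68 - 1*244) = 356*(68 - 244) = 356*(-176) = -62656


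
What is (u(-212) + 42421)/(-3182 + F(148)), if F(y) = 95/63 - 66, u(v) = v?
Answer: -2659167/204529 ≈ -13.001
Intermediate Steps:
F(y) = -4063/63 (F(y) = 95*(1/63) - 66 = 95/63 - 66 = -4063/63)
(u(-212) + 42421)/(-3182 + F(148)) = (-212 + 42421)/(-3182 - 4063/63) = 42209/(-204529/63) = 42209*(-63/204529) = -2659167/204529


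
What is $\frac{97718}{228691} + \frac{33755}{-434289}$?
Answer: $\frac{34718387797}{99317985699} \approx 0.34957$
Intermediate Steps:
$\frac{97718}{228691} + \frac{33755}{-434289} = 97718 \cdot \frac{1}{228691} + 33755 \left(- \frac{1}{434289}\right) = \frac{97718}{228691} - \frac{33755}{434289} = \frac{34718387797}{99317985699}$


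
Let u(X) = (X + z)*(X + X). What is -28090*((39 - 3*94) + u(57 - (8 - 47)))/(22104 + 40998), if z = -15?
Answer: -71671635/10517 ≈ -6814.8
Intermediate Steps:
u(X) = 2*X*(-15 + X) (u(X) = (X - 15)*(X + X) = (-15 + X)*(2*X) = 2*X*(-15 + X))
-28090*((39 - 3*94) + u(57 - (8 - 47)))/(22104 + 40998) = -28090*((39 - 3*94) + 2*(57 - (8 - 47))*(-15 + (57 - (8 - 47))))/(22104 + 40998) = -(-1137645/10517 + 28090*(-15 + (57 - 1*(-39)))*(57 - 1*(-39))/31551) = -(-1137645/10517 + 28090*(-15 + (57 + 39))*(57 + 39)/31551) = -28090/(63102/(-243 + 2*96*(-15 + 96))) = -28090/(63102/(-243 + 2*96*81)) = -28090/(63102/(-243 + 15552)) = -28090/(63102/15309) = -28090/(63102*(1/15309)) = -28090/21034/5103 = -28090*5103/21034 = -71671635/10517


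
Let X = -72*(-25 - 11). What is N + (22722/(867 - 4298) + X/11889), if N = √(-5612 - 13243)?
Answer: -29027634/4532351 + 3*I*√2095 ≈ -6.4045 + 137.31*I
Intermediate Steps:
X = 2592 (X = -72*(-36) = 2592)
N = 3*I*√2095 (N = √(-18855) = 3*I*√2095 ≈ 137.31*I)
N + (22722/(867 - 4298) + X/11889) = 3*I*√2095 + (22722/(867 - 4298) + 2592/11889) = 3*I*√2095 + (22722/(-3431) + 2592*(1/11889)) = 3*I*√2095 + (22722*(-1/3431) + 288/1321) = 3*I*√2095 + (-22722/3431 + 288/1321) = 3*I*√2095 - 29027634/4532351 = -29027634/4532351 + 3*I*√2095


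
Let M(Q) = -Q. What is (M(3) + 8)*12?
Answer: 60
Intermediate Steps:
(M(3) + 8)*12 = (-1*3 + 8)*12 = (-3 + 8)*12 = 5*12 = 60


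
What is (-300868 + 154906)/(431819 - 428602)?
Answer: -145962/3217 ≈ -45.372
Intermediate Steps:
(-300868 + 154906)/(431819 - 428602) = -145962/3217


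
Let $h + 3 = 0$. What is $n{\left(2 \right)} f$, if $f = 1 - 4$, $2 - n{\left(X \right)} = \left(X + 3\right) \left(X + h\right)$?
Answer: $-21$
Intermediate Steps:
$h = -3$ ($h = -3 + 0 = -3$)
$n{\left(X \right)} = 2 - \left(-3 + X\right) \left(3 + X\right)$ ($n{\left(X \right)} = 2 - \left(X + 3\right) \left(X - 3\right) = 2 - \left(3 + X\right) \left(-3 + X\right) = 2 - \left(-3 + X\right) \left(3 + X\right)$)
$f = -3$ ($f = 1 - 4 = -3$)
$n{\left(2 \right)} f = \left(11 - 2^{2}\right) \left(-3\right) = \left(11 - 4\right) \left(-3\right) = 7 \left(-3\right) = -21$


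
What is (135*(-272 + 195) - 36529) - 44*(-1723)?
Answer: 28888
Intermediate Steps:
(135*(-272 + 195) - 36529) - 44*(-1723) = (135*(-77) - 36529) + 75812 = (-10395 - 36529) + 75812 = -46924 + 75812 = 28888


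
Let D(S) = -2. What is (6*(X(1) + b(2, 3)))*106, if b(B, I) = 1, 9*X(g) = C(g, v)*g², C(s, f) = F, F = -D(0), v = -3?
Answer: 2332/3 ≈ 777.33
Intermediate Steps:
F = 2 (F = -1*(-2) = 2)
C(s, f) = 2
X(g) = 2*g²/9 (X(g) = (2*g²)/9 = 2*g²/9)
(6*(X(1) + b(2, 3)))*106 = (6*((2/9)*1² + 1))*106 = (6*((2/9)*1 + 1))*106 = (6*(2/9 + 1))*106 = (6*(11/9))*106 = (22/3)*106 = 2332/3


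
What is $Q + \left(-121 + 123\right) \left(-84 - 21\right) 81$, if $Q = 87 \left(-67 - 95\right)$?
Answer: $-31104$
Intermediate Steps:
$Q = -14094$ ($Q = 87 \left(-162\right) = -14094$)
$Q + \left(-121 + 123\right) \left(-84 - 21\right) 81 = -14094 + \left(-121 + 123\right) \left(-84 - 21\right) 81 = -14094 + 2 \left(-105\right) 81 = -14094 - 17010 = -31104$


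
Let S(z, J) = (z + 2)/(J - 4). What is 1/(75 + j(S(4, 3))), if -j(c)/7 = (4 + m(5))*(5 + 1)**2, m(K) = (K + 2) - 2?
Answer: -1/2193 ≈ -0.00045600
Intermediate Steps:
S(z, J) = (2 + z)/(-4 + J)
m(K) = K (m(K) = (2 + K) - 2 = K)
j(c) = -2268 (j(c) = -7*(4 + 5)*(5 + 1)**2 = -63*6**2 = -63*36 = -7*324 = -2268)
1/(75 + j(S(4, 3))) = 1/(75 - 2268) = 1/(-2193) = -1/2193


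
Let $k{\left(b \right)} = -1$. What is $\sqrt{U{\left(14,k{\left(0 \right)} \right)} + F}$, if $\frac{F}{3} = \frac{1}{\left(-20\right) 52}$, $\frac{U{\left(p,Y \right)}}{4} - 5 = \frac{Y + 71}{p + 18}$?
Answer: $\frac{\sqrt{1943305}}{260} \approx 5.3616$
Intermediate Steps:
$U{\left(p,Y \right)} = 20 + \frac{4 \left(71 + Y\right)}{18 + p}$ ($U{\left(p,Y \right)} = 20 + 4 \frac{Y + 71}{p + 18} = 20 + 4 \frac{71 + Y}{18 + p} = 20 + \frac{4 \left(71 + Y\right)}{18 + p}$)
$F = - \frac{3}{1040}$ ($F = \frac{3}{\left(-20\right) 52} = \frac{3}{-1040} = 3 \left(- \frac{1}{1040}\right) = - \frac{3}{1040} \approx -0.0028846$)
$\sqrt{U{\left(14,k{\left(0 \right)} \right)} + F} = \sqrt{\frac{4 \left(161 - 1 + 5 \cdot 14\right)}{18 + 14} - \frac{3}{1040}} = \sqrt{\frac{4 \left(161 - 1 + 70\right)}{32} - \frac{3}{1040}} = \sqrt{4 \cdot \frac{1}{32} \cdot 230 - \frac{3}{1040}} = \sqrt{\frac{115}{4} - \frac{3}{1040}} = \sqrt{\frac{29897}{1040}} = \frac{\sqrt{1943305}}{260}$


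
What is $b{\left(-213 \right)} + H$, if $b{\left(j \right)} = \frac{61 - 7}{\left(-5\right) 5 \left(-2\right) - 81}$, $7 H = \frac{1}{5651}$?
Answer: $- \frac{2136047}{1226267} \approx -1.7419$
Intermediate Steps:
$H = \frac{1}{39557}$ ($H = \frac{1}{7 \cdot 5651} = \frac{1}{7} \cdot \frac{1}{5651} = \frac{1}{39557} \approx 2.528 \cdot 10^{-5}$)
$b{\left(j \right)} = - \frac{54}{31}$ ($b{\left(j \right)} = \frac{54}{\left(-25\right) \left(-2\right) - 81} = \frac{54}{50 - 81} = \frac{54}{-31} = 54 \left(- \frac{1}{31}\right) = - \frac{54}{31}$)
$b{\left(-213 \right)} + H = - \frac{54}{31} + \frac{1}{39557} = - \frac{2136047}{1226267}$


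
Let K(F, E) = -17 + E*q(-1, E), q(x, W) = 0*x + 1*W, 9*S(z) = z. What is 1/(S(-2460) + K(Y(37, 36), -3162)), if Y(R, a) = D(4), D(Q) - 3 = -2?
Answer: 3/29993861 ≈ 1.0002e-7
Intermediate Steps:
D(Q) = 1 (D(Q) = 3 - 2 = 1)
S(z) = z/9
Y(R, a) = 1
q(x, W) = W (q(x, W) = 0 + W = W)
K(F, E) = -17 + E² (K(F, E) = -17 + E*E = -17 + E²)
1/(S(-2460) + K(Y(37, 36), -3162)) = 1/((⅑)*(-2460) + (-17 + (-3162)²)) = 1/(-820/3 + (-17 + 9998244)) = 1/(-820/3 + 9998227) = 1/(29993861/3) = 3/29993861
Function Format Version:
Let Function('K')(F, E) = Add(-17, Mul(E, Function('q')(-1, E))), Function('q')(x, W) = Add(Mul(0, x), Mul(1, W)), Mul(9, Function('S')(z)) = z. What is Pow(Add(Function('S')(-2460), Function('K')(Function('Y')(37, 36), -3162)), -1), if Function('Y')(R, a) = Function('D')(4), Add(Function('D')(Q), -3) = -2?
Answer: Rational(3, 29993861) ≈ 1.0002e-7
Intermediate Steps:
Function('D')(Q) = 1 (Function('D')(Q) = Add(3, -2) = 1)
Function('S')(z) = Mul(Rational(1, 9), z)
Function('Y')(R, a) = 1
Function('q')(x, W) = W (Function('q')(x, W) = Add(0, W) = W)
Function('K')(F, E) = Add(-17, Pow(E, 2)) (Function('K')(F, E) = Add(-17, Mul(E, E)) = Add(-17, Pow(E, 2)))
Pow(Add(Function('S')(-2460), Function('K')(Function('Y')(37, 36), -3162)), -1) = Pow(Add(Mul(Rational(1, 9), -2460), Add(-17, Pow(-3162, 2))), -1) = Pow(Add(Rational(-820, 3), Add(-17, 9998244)), -1) = Pow(Add(Rational(-820, 3), 9998227), -1) = Pow(Rational(29993861, 3), -1) = Rational(3, 29993861)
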